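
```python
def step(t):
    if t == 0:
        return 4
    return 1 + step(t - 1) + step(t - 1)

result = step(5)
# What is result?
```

step(t) = 1 + 2·step(t-1), step(0)=4. Closed form: (4+1)·2^5 - 1 = 159.

Answer: 159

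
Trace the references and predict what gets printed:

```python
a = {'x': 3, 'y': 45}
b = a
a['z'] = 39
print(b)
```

Key concept: dict aliasing.
Step by step:
`a = {'x': 3, 'y': 45}` → a = {'x': 3, 'y': 45}
`b = a` → b = {'x': 3, 'y': 45} (same object as a)
`a['z'] = 39` → a = {'x': 3, 'y': 45, 'z': 39} (same object as b); b = {'x': 3, 'y': 45, 'z': 39} (same object as a)
`print(b)` → prints {'x': 3, 'y': 45, 'z': 39}

Answer: {'x': 3, 'y': 45, 'z': 39}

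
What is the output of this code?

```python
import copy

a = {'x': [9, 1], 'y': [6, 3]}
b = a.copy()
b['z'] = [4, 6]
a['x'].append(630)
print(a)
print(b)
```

Key concept: shallow copy of dict with mutable values.
Step by step:
`a = {'x': [9, 1], 'y': [6, 3]}` → a = {'x': [9, 1], 'y': [6, 3]}
`b = a.copy()` → b = {'x': [9, 1], 'y': [6, 3]}
`b['z'] = [4, 6]` → b = {'x': [9, 1], 'y': [6, 3], 'z': [4, 6]}
`a['x'].append(630)` → a = {'x': [9, 1, 630], 'y': [6, 3]}; b = {'x': [9, 1, 630], 'y': [6, 3], 'z': [4, 6]}
`print(a)` → prints {'x': [9, 1, 630], 'y': [6, 3]}
`print(b)` → prints {'x': [9, 1, 630], 'y': [6, 3], 'z': [4, 6]}

Answer:
{'x': [9, 1, 630], 'y': [6, 3]}
{'x': [9, 1, 630], 'y': [6, 3], 'z': [4, 6]}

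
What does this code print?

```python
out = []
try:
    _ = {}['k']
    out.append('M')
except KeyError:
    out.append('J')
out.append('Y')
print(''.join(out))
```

Execution trace: 'J' (except KeyError) → 'Y' (after the try/except). Output: JY

Answer: JY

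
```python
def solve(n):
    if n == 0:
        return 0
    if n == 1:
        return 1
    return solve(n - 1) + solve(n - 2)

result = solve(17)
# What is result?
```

Build up from base cases: solve(0)=0, solve(1)=1, solve(2)=1, solve(3)=2, solve(4)=3, solve(5)=5, solve(6)=8, ..., solve(17)=1597

Answer: 1597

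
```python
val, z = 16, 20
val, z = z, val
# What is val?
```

Trace:
`val, z = 16, 20` → val = 16; z = 20
`val, z = z, val` → val = 20; z = 16
So val = 20

Answer: 20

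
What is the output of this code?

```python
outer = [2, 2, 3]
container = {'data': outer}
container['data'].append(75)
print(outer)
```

Key concept: dict holds reference to list.
Step by step:
`outer = [2, 2, 3]` → outer = [2, 2, 3]
`container = {'data': outer}` → container = {'data': [2, 2, 3]}
`container['data'].append(75)` → outer = [2, 2, 3, 75]; container = {'data': [2, 2, 3, 75]}
`print(outer)` → prints [2, 2, 3, 75]

Answer: [2, 2, 3, 75]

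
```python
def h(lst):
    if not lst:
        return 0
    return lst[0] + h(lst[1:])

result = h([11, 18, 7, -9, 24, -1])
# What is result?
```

11 + 18 + 7 + (-9) + 24 + (-1) + 0 = 50

Answer: 50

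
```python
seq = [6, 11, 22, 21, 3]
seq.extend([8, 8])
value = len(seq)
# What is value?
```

Trace:
`seq = [6, 11, 22, 21, 3]` → seq = [6, 11, 22, 21, 3]
`seq.extend([8, 8])` → seq = [6, 11, 22, 21, 3, 8, 8]
`value = len(seq)` → value = 7
So value = 7

Answer: 7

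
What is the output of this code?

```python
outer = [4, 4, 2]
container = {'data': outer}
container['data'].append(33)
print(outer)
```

Key concept: dict holds reference to list.
Step by step:
`outer = [4, 4, 2]` → outer = [4, 4, 2]
`container = {'data': outer}` → container = {'data': [4, 4, 2]}
`container['data'].append(33)` → outer = [4, 4, 2, 33]; container = {'data': [4, 4, 2, 33]}
`print(outer)` → prints [4, 4, 2, 33]

Answer: [4, 4, 2, 33]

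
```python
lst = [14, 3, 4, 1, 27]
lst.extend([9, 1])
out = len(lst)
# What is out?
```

Trace:
`lst = [14, 3, 4, 1, 27]` → lst = [14, 3, 4, 1, 27]
`lst.extend([9, 1])` → lst = [14, 3, 4, 1, 27, 9, 1]
`out = len(lst)` → out = 7
So out = 7

Answer: 7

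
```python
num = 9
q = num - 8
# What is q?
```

Trace:
`num = 9` → num = 9
`q = num - 8` → q = 1
So q = 1

Answer: 1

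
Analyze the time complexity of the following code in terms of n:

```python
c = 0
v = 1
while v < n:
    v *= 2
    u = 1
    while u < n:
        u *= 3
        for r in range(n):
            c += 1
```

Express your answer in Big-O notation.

Each loop level contributes: log n × log n × n. Multiplying the contributions gives O(n log² n).

Answer: O(n log² n)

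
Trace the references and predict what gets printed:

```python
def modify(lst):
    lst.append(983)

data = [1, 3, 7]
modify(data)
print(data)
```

Key concept: function modifies passed list.
Step by step:
`data = [1, 3, 7]` → data = [1, 3, 7]
`modify(data)` → data = [1, 3, 7, 983]
`print(data)` → prints [1, 3, 7, 983]

Answer: [1, 3, 7, 983]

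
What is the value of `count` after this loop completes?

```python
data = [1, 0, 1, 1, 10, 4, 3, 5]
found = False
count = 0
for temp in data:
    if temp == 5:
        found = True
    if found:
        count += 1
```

Count elements after first 5 in [1, 0, 1, 1, 10, 4, 3, 5]
`count` takes the values: 0 → 1

Answer: 1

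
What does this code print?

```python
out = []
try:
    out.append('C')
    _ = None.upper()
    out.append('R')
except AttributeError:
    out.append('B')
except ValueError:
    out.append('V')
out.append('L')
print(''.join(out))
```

Execution trace: 'C' (try body) → 'B' (except AttributeError) → 'L' (after the try/except). Output: CBL

Answer: CBL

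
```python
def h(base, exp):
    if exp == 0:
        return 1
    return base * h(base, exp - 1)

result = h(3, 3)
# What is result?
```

h(3, 3) = 3 * 3 * 3 = 27

Answer: 27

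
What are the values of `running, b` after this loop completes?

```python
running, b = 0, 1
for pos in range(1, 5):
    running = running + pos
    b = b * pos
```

Sum and factorial of 1 to 4
`running, b` takes the values: (0, 1) → (1, 1) → (3, 1) → (3, 2) → (6, 2) → (6, 6) → (10, 6) → (10, 24)

Answer: 10, 24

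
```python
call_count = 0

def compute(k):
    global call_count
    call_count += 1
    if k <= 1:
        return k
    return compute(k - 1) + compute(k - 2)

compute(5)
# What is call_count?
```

Calls(k) = 1 + Calls(k-1) + Calls(k-2); Calls(0)=Calls(1)=1. For k=5 this gives 15.

Answer: 15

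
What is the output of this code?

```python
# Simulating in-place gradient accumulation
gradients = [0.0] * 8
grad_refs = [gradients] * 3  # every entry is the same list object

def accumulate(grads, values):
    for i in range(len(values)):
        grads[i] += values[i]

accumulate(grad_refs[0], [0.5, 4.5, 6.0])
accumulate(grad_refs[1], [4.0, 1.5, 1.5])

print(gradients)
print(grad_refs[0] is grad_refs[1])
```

Key concept: gradient accumulation aliasing.
Step by step:
`gradients = [0.0] * 8` → gradients = [0.0, 0.0, 0.0, 0.0, 0.0, 0.0, 0.0, 0.0]
`grad_refs = [gradients] * 3` → grad_refs = [[0.0, 0.0, 0.0, 0.0, 0.0, 0.0, 0.0, 0.0], [0.0, 0.0, 0.0, 0.0, 0.0, 0.0, 0.0, 0.0], [0.0, 0.0, 0.0, 0.0, 0.0, 0.0, 0.0, 0.0]]
`accumulate(grad_refs[0], [0.5, 4.5, 6.0])` → gradients = [0.5, 4.5, 6.0, 0.0, 0.0, 0.0, 0.0, 0.0]; grad_refs = [[0.5, 4.5, 6.0, 0.0, 0.0, 0.0, 0.0, 0.0], [0.5, 4.5, 6.0, 0.0, 0.0, 0.0, 0.0, 0.0], [0.5, 4.5, 6.0, 0.0, 0.0, 0.0, 0.0, 0.0]]
`accumulate(grad_refs[1], [4.0, 1.5, 1.5])` → gradients = [4.5, 6.0, 7.5, 0.0, 0.0, 0.0, 0.0, 0.0]; grad_refs = [[4.5, 6.0, 7.5, 0.0, 0.0, 0.0, 0.0, 0.0], [4.5, 6.0, 7.5, 0.0, 0.0, 0.0, 0.0, 0.0], [4.5, 6.0, 7.5, 0.0, 0.0, 0.0, 0.0, 0.0]]
`print(gradients)` → prints [4.5, 6.0, 7.5, 0.0, 0.0, 0.0, 0.0, 0.0]
`print(grad_refs[0] is grad_refs[1])` → prints True

Answer:
[4.5, 6.0, 7.5, 0.0, 0.0, 0.0, 0.0, 0.0]
True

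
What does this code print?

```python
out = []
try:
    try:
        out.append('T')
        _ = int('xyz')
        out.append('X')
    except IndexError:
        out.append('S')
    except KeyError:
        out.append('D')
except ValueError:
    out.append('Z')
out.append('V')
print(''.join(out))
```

Execution trace: 'T' (try body) → 'Z' (outer except ValueError) → 'V' (after the try/except). Output: TZV

Answer: TZV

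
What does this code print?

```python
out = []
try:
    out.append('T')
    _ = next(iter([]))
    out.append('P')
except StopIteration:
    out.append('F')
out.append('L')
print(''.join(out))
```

Execution trace: 'T' (try body) → 'F' (except StopIteration) → 'L' (after the try/except). Output: TFL

Answer: TFL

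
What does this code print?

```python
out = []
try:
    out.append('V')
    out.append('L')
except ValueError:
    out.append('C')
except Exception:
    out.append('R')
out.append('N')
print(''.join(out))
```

Execution trace: 'V' (try body) → 'L' (try body, no exception) → 'N' (after the try/except). Output: VLN

Answer: VLN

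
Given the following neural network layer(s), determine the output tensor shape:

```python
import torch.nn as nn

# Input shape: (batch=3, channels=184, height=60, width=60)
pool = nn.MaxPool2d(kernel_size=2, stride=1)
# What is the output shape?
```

Input: (3, 184, 60, 60) -> Output: (3, 184, 59, 59)

Answer: (3, 184, 59, 59)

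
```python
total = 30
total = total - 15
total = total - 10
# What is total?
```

Trace:
`total = 30` → total = 30
`total = total - 15` → total = 15
`total = total - 10` → total = 5
So total = 5

Answer: 5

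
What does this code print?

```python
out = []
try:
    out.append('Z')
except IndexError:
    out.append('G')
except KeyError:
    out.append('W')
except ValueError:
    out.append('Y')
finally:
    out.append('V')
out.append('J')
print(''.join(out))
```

Execution trace: 'Z' (try body, no exception) → 'V' (finally) → 'J' (after the try/except). Output: ZVJ

Answer: ZVJ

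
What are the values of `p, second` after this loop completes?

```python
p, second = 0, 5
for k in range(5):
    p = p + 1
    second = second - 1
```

p goes 0→5, second goes 5→0
`p, second` takes the values: (0, 5) → (1, 5) → (1, 4) → (2, 4) → (2, 3) → (3, 3) → (3, 2) → (4, 2) → (4, 1) → (5, 1) → (5, 0)

Answer: 5, 0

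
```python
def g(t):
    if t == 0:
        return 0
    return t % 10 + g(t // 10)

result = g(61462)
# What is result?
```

Sum of digits of 61462: 2 + 6 + 4 + 1 + 6 = 19

Answer: 19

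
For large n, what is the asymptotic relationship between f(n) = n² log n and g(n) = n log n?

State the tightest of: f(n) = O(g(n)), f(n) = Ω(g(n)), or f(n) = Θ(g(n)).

n² log n vs n log n: f(n) = Ω(g(n)) but not O(g(n)) — n² log n grows strictly faster than n log n.

Answer: f(n) = Ω(g(n)) but not O(g(n)) — n² log n grows strictly faster than n log n.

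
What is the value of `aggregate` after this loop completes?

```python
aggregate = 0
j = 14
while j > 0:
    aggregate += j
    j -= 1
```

Sum 14 down to 1
`aggregate` takes the values: 0 → 14 → 27 → 39 → 50 → 60 → 69 → 77 → 84 → 90 → 95 → 99 → 102 → 104 → 105

Answer: 105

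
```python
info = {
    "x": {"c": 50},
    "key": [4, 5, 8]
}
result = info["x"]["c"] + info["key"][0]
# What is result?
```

Trace:
`info = { ...` → info = {'x': {'c': 50}, 'key': [4, 5, 8]}
`result = info["x"]["c"] + info["key"][0]` → result = 54
So result = 54

Answer: 54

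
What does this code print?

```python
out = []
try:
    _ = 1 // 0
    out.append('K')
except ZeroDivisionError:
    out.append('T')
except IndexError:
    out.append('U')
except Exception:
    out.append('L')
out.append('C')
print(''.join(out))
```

Execution trace: 'T' (except ZeroDivisionError) → 'C' (after the try/except). Output: TC

Answer: TC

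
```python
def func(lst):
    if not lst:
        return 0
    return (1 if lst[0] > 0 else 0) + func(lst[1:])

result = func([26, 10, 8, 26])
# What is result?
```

Count of positive elements in [26, 10, 8, 26] = 4

Answer: 4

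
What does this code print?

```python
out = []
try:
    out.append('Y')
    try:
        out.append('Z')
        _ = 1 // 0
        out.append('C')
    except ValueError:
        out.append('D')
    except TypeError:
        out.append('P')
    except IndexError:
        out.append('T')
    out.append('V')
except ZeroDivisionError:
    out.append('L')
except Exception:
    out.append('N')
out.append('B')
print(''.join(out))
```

Execution trace: 'Y' (try body) → 'Z' (inner try body) → 'L' (except ZeroDivisionError) → 'B' (after the try/except). Output: YZLB

Answer: YZLB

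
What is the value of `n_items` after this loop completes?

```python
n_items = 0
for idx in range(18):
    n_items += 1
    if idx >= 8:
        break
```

Loop breaks when idx reaches 8, n_items is 9
`n_items` takes the values: 0 → 1 → 2 → 3 → 4 → 5 → 6 → 7 → 8 → 9

Answer: 9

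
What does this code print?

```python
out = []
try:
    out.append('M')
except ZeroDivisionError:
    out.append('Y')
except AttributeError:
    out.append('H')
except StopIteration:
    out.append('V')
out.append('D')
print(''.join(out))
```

Execution trace: 'M' (try body, no exception) → 'D' (after the try/except). Output: MD

Answer: MD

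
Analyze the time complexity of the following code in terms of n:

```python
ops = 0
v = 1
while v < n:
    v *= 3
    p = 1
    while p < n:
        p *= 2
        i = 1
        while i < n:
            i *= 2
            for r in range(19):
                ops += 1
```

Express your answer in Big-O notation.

Each loop level contributes: log n × log n × log n × 1. Multiplying the contributions gives O(log^3 n).

Answer: O(log^3 n)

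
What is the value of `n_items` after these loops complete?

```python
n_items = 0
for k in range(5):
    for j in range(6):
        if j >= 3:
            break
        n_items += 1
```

Inner breaks at 3, outer runs 5 times
`n_items` takes the values: 0 → 1 → 2 → 3 → 4 → 5 → 6 → 7 → 8 → 9 → 10 → 11 → 12 → 13 → 14 → 15

Answer: 15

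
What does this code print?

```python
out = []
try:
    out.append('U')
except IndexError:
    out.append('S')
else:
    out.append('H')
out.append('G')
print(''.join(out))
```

Execution trace: 'U' (try body, no exception) → 'H' (else) → 'G' (after the try/except). Output: UHG

Answer: UHG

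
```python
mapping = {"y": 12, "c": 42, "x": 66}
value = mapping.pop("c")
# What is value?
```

Trace:
`mapping = {"y": 12, "c": 42, "x": 66}` → mapping = {'y': 12, 'c': 42, 'x': 66}
`value = mapping.pop("c")` → mapping = {'y': 12, 'x': 66}; value = 42
So value = 42

Answer: 42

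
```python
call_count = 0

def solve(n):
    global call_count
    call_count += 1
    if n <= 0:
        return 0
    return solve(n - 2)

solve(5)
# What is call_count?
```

Linear recursion stepping by 2: 4 calls from n=5 down to ≤0.

Answer: 4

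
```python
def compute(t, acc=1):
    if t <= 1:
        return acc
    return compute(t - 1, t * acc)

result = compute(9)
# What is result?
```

Accumulator trace (n, acc): (9, 1) -> (8, 9) -> (7, 72) -> (6, 504) -> (5, 3024) -> (4, 15120) -> (3, 60480) -> (2, 181440) -> (1, 362880) -> return 362880

Answer: 362880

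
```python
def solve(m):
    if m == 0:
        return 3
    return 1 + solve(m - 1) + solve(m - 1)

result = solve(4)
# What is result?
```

solve(m) = 1 + 2·solve(m-1), solve(0)=3. Closed form: (3+1)·2^4 - 1 = 63.

Answer: 63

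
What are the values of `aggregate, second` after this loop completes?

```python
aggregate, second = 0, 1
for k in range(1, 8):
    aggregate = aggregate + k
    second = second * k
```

Sum and factorial of 1 to 7
`aggregate, second` takes the values: (0, 1) → (1, 1) → (3, 1) → (3, 2) → (6, 2) → (6, 6) → (10, 6) → (10, 24) → (15, 24) → (15, 120) → (21, 120) → (21, 720) → (28, 720) → (28, 5040)

Answer: 28, 5040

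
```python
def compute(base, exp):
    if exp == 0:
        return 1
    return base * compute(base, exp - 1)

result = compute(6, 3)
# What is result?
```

compute(6, 3) = 6 * 6 * 6 = 216

Answer: 216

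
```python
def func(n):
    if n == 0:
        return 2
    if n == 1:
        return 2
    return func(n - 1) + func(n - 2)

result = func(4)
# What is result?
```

Build up from base cases: func(0)=2, func(1)=2, func(2)=4, func(3)=6, func(4)=10

Answer: 10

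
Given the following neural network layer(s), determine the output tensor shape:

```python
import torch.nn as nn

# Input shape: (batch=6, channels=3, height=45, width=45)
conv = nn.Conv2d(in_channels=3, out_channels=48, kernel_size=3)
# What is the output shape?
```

Input: (6, 3, 45, 45) -> Output: (6, 48, 43, 43)

Answer: (6, 48, 43, 43)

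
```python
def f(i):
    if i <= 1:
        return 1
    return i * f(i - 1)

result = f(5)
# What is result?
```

f(5) = 5 * 4 * 3 * 2 * 1 = 120

Answer: 120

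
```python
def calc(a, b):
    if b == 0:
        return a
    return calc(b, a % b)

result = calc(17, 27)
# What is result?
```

calc(17, 27) -> calc(27, 17) -> calc(17, 10) -> calc(10, 7) -> calc(7, 3) -> calc(3, 1) -> calc(1, 0) -> 1

Answer: 1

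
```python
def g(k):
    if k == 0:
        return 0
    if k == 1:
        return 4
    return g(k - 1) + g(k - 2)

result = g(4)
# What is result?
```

Build up from base cases: g(0)=0, g(1)=4, g(2)=4, g(3)=8, g(4)=12

Answer: 12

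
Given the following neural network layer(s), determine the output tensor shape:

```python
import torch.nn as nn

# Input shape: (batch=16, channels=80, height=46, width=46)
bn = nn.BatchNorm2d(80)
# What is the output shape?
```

Input: (16, 80, 46, 46) -> Output: (16, 80, 46, 46)

Answer: (16, 80, 46, 46)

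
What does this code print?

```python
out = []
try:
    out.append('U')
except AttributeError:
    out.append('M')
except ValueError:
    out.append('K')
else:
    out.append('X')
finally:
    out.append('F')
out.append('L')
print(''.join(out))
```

Execution trace: 'U' (try body, no exception) → 'X' (else) → 'F' (finally) → 'L' (after the try/except). Output: UXFL

Answer: UXFL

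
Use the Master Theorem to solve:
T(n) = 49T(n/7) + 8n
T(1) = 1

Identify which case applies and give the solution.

a=49, b=7, f(n)=8n. log_7(49) = 2. Since c=1 < 2, Case 1 applies: T(n) = Θ(n^log_b(a)) = O(n^2).

Answer: O(n^2) - Case 1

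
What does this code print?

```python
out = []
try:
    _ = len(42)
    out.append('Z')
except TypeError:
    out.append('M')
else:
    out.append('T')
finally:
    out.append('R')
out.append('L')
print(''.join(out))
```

Execution trace: 'M' (except TypeError) → 'R' (finally) → 'L' (after the try/except). Output: MRL

Answer: MRL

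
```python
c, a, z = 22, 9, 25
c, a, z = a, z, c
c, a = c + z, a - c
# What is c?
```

Trace:
`c, a, z = 22, 9, 25` → c = 22; a = 9; z = 25
`c, a, z = a, z, c` → c = 9; a = 25; z = 22
`c, a = c + z, a - c` → c = 31; a = 16
So c = 31

Answer: 31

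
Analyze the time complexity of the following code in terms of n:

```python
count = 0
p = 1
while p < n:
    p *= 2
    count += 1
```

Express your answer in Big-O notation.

Each loop level contributes: log n. Multiplying the contributions gives O(log n).

Answer: O(log n)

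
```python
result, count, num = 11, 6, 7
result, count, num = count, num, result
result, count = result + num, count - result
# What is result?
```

Trace:
`result, count, num = 11, 6, 7` → result = 11; count = 6; num = 7
`result, count, num = count, num, result` → result = 6; count = 7; num = 11
`result, count = result + num, count - result` → result = 17; count = 1
So result = 17

Answer: 17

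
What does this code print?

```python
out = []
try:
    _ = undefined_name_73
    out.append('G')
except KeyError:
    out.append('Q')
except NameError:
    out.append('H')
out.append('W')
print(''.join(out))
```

Execution trace: 'H' (except NameError) → 'W' (after the try/except). Output: HW

Answer: HW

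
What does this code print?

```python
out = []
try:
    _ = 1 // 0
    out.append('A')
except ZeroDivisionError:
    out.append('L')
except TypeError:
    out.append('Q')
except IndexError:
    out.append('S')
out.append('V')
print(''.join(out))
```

Execution trace: 'L' (except ZeroDivisionError) → 'V' (after the try/except). Output: LV

Answer: LV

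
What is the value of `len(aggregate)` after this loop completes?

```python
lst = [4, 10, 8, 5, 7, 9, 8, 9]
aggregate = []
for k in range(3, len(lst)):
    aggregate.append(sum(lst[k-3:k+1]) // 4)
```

Number of 4-element averages
`aggregate` takes the values: [] → [6] → [6, 7] → [6, 7, 7] → [6, 7, 7, 7] → [6, 7, 7, 7, 8]
So `len(aggregate)` = 5

Answer: 5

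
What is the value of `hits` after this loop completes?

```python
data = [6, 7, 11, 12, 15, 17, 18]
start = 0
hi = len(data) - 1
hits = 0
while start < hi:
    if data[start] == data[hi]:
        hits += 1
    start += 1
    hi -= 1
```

Count matching pairs from ends
`hits` takes the values: 0

Answer: 0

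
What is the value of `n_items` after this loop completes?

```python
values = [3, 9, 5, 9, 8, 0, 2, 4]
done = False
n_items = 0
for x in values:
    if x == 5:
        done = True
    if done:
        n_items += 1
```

Count elements after first 5 in [3, 9, 5, 9, 8, 0, 2, 4]
`n_items` takes the values: 0 → 1 → 2 → 3 → 4 → 5 → 6

Answer: 6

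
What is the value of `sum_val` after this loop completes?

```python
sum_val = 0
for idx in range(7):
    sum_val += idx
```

Sum of 0 to 6 = 21
`sum_val` takes the values: 0 → 1 → 3 → 6 → 10 → 15 → 21

Answer: 21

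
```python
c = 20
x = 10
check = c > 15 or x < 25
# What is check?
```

Trace:
`c = 20` → c = 20
`x = 10` → x = 10
`check = c > 15 or x < 25` → check = True
So check = True

Answer: True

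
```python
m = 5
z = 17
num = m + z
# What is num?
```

Trace:
`m = 5` → m = 5
`z = 17` → z = 17
`num = m + z` → num = 22
So num = 22

Answer: 22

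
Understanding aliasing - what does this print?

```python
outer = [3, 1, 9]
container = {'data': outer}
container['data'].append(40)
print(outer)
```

Key concept: dict holds reference to list.
Step by step:
`outer = [3, 1, 9]` → outer = [3, 1, 9]
`container = {'data': outer}` → container = {'data': [3, 1, 9]}
`container['data'].append(40)` → outer = [3, 1, 9, 40]; container = {'data': [3, 1, 9, 40]}
`print(outer)` → prints [3, 1, 9, 40]

Answer: [3, 1, 9, 40]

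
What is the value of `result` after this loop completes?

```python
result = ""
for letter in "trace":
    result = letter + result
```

Reverse 'trace'
`result` takes the values: "" → "t" → "rt" → "art" → "cart" → "ecart"

Answer: "ecart"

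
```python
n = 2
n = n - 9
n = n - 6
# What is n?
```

Trace:
`n = 2` → n = 2
`n = n - 9` → n = -7
`n = n - 6` → n = -13
So n = -13

Answer: -13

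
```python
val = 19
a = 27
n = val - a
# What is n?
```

Trace:
`val = 19` → val = 19
`a = 27` → a = 27
`n = val - a` → n = -8
So n = -8

Answer: -8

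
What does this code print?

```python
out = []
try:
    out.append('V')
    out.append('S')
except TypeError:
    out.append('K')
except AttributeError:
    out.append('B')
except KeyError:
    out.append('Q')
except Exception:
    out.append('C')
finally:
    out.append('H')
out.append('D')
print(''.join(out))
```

Execution trace: 'V' (try body) → 'S' (try body, no exception) → 'H' (finally) → 'D' (after the try/except). Output: VSHD

Answer: VSHD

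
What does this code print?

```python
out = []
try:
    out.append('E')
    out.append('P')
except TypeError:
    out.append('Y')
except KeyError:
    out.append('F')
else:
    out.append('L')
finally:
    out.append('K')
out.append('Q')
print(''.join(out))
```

Execution trace: 'E' (try body) → 'P' (try body, no exception) → 'L' (else) → 'K' (finally) → 'Q' (after the try/except). Output: EPLKQ

Answer: EPLKQ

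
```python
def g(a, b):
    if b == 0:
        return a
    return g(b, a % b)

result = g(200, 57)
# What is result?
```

g(200, 57) -> g(57, 29) -> g(29, 28) -> g(28, 1) -> g(1, 0) -> 1

Answer: 1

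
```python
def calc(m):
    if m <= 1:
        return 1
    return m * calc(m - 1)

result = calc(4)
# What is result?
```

calc(4) = 4 * 3 * 2 * 1 = 24

Answer: 24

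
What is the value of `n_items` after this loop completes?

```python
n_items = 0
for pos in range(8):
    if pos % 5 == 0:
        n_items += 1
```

Count numbers divisible by 5 in range(8)
`n_items` takes the values: 0 → 1 → 2

Answer: 2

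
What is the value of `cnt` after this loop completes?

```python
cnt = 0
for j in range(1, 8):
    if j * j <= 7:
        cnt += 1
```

Count numbers where j² ≤ 7
`cnt` takes the values: 0 → 1 → 2

Answer: 2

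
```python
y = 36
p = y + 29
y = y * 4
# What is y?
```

Trace:
`y = 36` → y = 36
`p = y + 29` → p = 65
`y = y * 4` → y = 144
So y = 144

Answer: 144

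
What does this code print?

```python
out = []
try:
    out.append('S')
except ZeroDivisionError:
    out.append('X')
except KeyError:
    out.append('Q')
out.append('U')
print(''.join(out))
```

Execution trace: 'S' (try body, no exception) → 'U' (after the try/except). Output: SU

Answer: SU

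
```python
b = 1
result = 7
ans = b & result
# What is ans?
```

Trace:
`b = 1` → b = 1
`result = 7` → result = 7
`ans = b & result` → ans = 1
So ans = 1

Answer: 1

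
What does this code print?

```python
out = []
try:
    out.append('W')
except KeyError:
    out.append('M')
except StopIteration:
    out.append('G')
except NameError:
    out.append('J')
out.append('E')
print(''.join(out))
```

Execution trace: 'W' (try body, no exception) → 'E' (after the try/except). Output: WE

Answer: WE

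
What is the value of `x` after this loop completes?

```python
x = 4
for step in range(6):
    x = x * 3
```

Multiply by 3, 6 times: 4 * 3^6 = 2916
`x` takes the values: 4 → 12 → 36 → 108 → 324 → 972 → 2916

Answer: 2916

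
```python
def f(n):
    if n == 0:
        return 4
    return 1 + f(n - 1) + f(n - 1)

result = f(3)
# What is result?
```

f(n) = 1 + 2·f(n-1), f(0)=4. Closed form: (4+1)·2^3 - 1 = 39.

Answer: 39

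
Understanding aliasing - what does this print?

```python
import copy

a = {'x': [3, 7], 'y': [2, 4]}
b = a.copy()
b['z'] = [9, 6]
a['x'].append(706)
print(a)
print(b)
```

Key concept: shallow copy of dict with mutable values.
Step by step:
`a = {'x': [3, 7], 'y': [2, 4]}` → a = {'x': [3, 7], 'y': [2, 4]}
`b = a.copy()` → b = {'x': [3, 7], 'y': [2, 4]}
`b['z'] = [9, 6]` → b = {'x': [3, 7], 'y': [2, 4], 'z': [9, 6]}
`a['x'].append(706)` → a = {'x': [3, 7, 706], 'y': [2, 4]}; b = {'x': [3, 7, 706], 'y': [2, 4], 'z': [9, 6]}
`print(a)` → prints {'x': [3, 7, 706], 'y': [2, 4]}
`print(b)` → prints {'x': [3, 7, 706], 'y': [2, 4], 'z': [9, 6]}

Answer:
{'x': [3, 7, 706], 'y': [2, 4]}
{'x': [3, 7, 706], 'y': [2, 4], 'z': [9, 6]}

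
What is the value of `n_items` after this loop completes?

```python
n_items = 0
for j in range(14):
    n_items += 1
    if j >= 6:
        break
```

Loop breaks when j reaches 6, n_items is 7
`n_items` takes the values: 0 → 1 → 2 → 3 → 4 → 5 → 6 → 7

Answer: 7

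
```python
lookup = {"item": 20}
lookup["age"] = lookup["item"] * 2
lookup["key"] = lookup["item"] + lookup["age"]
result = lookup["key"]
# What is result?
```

Trace:
`lookup = {"item": 20}` → lookup = {'item': 20}
`lookup["age"] = lookup["item"] * 2` → lookup = {'item': 20, 'age': 40}
`lookup["key"] = lookup["item"] + lookup["age"]` → lookup = {'item': 20, 'age': 40, 'key': 60}
`result = lookup["key"]` → result = 60
So result = 60

Answer: 60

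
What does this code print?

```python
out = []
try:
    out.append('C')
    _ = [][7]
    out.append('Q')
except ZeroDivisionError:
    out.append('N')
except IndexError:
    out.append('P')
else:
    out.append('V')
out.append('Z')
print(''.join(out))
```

Execution trace: 'C' (try body) → 'P' (except IndexError) → 'Z' (after the try/except). Output: CPZ

Answer: CPZ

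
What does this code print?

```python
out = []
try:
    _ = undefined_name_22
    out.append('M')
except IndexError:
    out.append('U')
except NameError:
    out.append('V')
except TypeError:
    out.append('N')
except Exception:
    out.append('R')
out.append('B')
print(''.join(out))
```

Execution trace: 'V' (except NameError) → 'B' (after the try/except). Output: VB

Answer: VB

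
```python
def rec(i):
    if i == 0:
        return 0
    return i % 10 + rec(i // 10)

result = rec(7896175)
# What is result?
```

Sum of digits of 7896175: 5 + 7 + 1 + 6 + 9 + 8 + 7 = 43

Answer: 43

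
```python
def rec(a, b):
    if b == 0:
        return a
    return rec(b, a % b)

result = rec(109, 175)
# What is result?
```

rec(109, 175) -> rec(175, 109) -> rec(109, 66) -> rec(66, 43) -> rec(43, 23) -> rec(23, 20) -> rec(20, 3) -> rec(3, 2) -> rec(2, 1) -> rec(1, 0) -> 1

Answer: 1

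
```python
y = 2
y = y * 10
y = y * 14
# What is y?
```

Trace:
`y = 2` → y = 2
`y = y * 10` → y = 20
`y = y * 14` → y = 280
So y = 280

Answer: 280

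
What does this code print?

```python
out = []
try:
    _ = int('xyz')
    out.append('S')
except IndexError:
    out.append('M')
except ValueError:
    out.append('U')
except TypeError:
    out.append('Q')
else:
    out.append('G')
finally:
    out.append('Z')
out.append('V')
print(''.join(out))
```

Execution trace: 'U' (except ValueError) → 'Z' (finally) → 'V' (after the try/except). Output: UZV

Answer: UZV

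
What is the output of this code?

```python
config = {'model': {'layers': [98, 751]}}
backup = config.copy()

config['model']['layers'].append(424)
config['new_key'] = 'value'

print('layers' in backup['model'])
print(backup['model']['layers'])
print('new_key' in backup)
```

Key concept: shallow copy gotcha with nested dict.
Step by step:
`config = {'model': {'layers': [98, 751]}}` → config = {'model': {'layers': [98, 751]}}
`backup = config.copy()` → backup = {'model': {'layers': [98, 751]}}
`config['model']['layers'].append(424)` → config = {'model': {'layers': [98, 751, 424]}}; backup = {'model': {'layers': [98, 751, 424]}}
`config['new_key'] = 'value'` → config = {'model': {'layers': [98, 751, 424]}, 'new_key': 'value'}
`print('layers' in backup['model'])` → prints True
`print(backup['model']['layers'])` → prints [98, 751, 424]
`print('new_key' in backup)` → prints False

Answer:
True
[98, 751, 424]
False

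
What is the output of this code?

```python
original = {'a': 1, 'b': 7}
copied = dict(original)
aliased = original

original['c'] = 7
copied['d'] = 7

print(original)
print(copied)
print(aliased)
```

Key concept: dict() creates copy, assignment creates alias.
Step by step:
`original = {'a': 1, 'b': 7}` → original = {'a': 1, 'b': 7}
`copied = dict(original)` → copied = {'a': 1, 'b': 7}
`aliased = original` → aliased = {'a': 1, 'b': 7} (same object as original)
`original['c'] = 7` → original = {'a': 1, 'b': 7, 'c': 7} (same object as aliased); aliased = {'a': 1, 'b': 7, 'c': 7} (same object as original)
`copied['d'] = 7` → copied = {'a': 1, 'b': 7, 'd': 7}
`print(original)` → prints {'a': 1, 'b': 7, 'c': 7}
`print(copied)` → prints {'a': 1, 'b': 7, 'd': 7}
`print(aliased)` → prints {'a': 1, 'b': 7, 'c': 7}

Answer:
{'a': 1, 'b': 7, 'c': 7}
{'a': 1, 'b': 7, 'd': 7}
{'a': 1, 'b': 7, 'c': 7}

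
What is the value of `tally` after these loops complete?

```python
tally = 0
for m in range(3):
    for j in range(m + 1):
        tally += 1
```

Triangle: 1 + 2 + ... + 3
`tally` takes the values: 0 → 1 → 2 → 3 → 4 → 5 → 6

Answer: 6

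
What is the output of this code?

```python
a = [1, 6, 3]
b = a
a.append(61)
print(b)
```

Key concept: basic list aliasing.
Step by step:
`a = [1, 6, 3]` → a = [1, 6, 3]
`b = a` → b = [1, 6, 3] (same object as a)
`a.append(61)` → a = [1, 6, 3, 61] (same object as b); b = [1, 6, 3, 61] (same object as a)
`print(b)` → prints [1, 6, 3, 61]

Answer: [1, 6, 3, 61]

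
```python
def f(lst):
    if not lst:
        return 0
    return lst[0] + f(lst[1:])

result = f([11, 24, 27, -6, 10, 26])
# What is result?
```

11 + 24 + 27 + (-6) + 10 + 26 + 0 = 92

Answer: 92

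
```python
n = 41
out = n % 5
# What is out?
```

Trace:
`n = 41` → n = 41
`out = n % 5` → out = 1
So out = 1

Answer: 1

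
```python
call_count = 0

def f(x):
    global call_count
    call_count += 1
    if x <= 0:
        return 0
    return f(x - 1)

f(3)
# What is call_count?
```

Linear recursion stepping by 1: 4 calls from x=3 down to ≤0.

Answer: 4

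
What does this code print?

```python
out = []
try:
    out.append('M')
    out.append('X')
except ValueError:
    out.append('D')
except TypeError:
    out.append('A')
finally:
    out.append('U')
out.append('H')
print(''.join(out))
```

Execution trace: 'M' (try body) → 'X' (try body, no exception) → 'U' (finally) → 'H' (after the try/except). Output: MXUH

Answer: MXUH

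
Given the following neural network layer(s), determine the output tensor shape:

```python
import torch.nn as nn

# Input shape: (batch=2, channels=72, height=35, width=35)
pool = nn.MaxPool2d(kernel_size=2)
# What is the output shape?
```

Input: (2, 72, 35, 35) -> Output: (2, 72, 17, 17)

Answer: (2, 72, 17, 17)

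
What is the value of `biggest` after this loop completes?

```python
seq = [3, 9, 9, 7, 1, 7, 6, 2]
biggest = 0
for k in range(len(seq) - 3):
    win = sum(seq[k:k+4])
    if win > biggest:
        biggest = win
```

Max sum of 4-element window in [3, 9, 9, 7, 1, 7, 6, 2]
`biggest` takes the values: 0 → 28

Answer: 28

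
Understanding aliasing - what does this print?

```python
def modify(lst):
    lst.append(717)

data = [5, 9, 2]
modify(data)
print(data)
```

Key concept: function modifies passed list.
Step by step:
`data = [5, 9, 2]` → data = [5, 9, 2]
`modify(data)` → data = [5, 9, 2, 717]
`print(data)` → prints [5, 9, 2, 717]

Answer: [5, 9, 2, 717]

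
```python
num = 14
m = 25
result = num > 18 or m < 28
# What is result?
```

Trace:
`num = 14` → num = 14
`m = 25` → m = 25
`result = num > 18 or m < 28` → result = True
So result = True

Answer: True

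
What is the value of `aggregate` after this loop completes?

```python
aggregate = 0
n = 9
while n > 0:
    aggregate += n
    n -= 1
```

Sum 9 down to 1
`aggregate` takes the values: 0 → 9 → 17 → 24 → 30 → 35 → 39 → 42 → 44 → 45

Answer: 45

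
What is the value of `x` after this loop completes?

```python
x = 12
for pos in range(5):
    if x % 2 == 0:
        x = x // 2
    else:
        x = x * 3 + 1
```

Collatz-style transformation from 12
`x` takes the values: 12 → 6 → 3 → 10 → 5 → 16

Answer: 16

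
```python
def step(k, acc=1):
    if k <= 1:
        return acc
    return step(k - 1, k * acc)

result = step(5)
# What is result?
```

Accumulator trace (n, acc): (5, 1) -> (4, 5) -> (3, 20) -> (2, 60) -> (1, 120) -> return 120

Answer: 120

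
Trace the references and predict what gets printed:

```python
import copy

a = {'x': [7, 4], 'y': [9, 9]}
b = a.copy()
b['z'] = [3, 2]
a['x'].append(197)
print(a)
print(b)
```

Key concept: shallow copy of dict with mutable values.
Step by step:
`a = {'x': [7, 4], 'y': [9, 9]}` → a = {'x': [7, 4], 'y': [9, 9]}
`b = a.copy()` → b = {'x': [7, 4], 'y': [9, 9]}
`b['z'] = [3, 2]` → b = {'x': [7, 4], 'y': [9, 9], 'z': [3, 2]}
`a['x'].append(197)` → a = {'x': [7, 4, 197], 'y': [9, 9]}; b = {'x': [7, 4, 197], 'y': [9, 9], 'z': [3, 2]}
`print(a)` → prints {'x': [7, 4, 197], 'y': [9, 9]}
`print(b)` → prints {'x': [7, 4, 197], 'y': [9, 9], 'z': [3, 2]}

Answer:
{'x': [7, 4, 197], 'y': [9, 9]}
{'x': [7, 4, 197], 'y': [9, 9], 'z': [3, 2]}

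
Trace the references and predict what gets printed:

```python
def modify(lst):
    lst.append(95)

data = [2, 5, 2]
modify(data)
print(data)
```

Key concept: function modifies passed list.
Step by step:
`data = [2, 5, 2]` → data = [2, 5, 2]
`modify(data)` → data = [2, 5, 2, 95]
`print(data)` → prints [2, 5, 2, 95]

Answer: [2, 5, 2, 95]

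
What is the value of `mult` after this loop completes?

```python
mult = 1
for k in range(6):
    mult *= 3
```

3^6 = 729
`mult` takes the values: 1 → 3 → 9 → 27 → 81 → 243 → 729

Answer: 729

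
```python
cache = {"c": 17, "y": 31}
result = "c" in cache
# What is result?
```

Trace:
`cache = {"c": 17, "y": 31}` → cache = {'c': 17, 'y': 31}
`result = "c" in cache` → result = True
So result = True

Answer: True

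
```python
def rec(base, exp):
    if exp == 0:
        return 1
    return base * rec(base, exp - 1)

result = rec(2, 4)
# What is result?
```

rec(2, 4) = 2 * 2 * 2 * 2 = 16

Answer: 16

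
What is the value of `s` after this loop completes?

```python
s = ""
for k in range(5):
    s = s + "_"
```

Repeat '_' 5 times
`s` takes the values: "" → "_" → "__" → "___" → "____" → "_____"

Answer: "_____"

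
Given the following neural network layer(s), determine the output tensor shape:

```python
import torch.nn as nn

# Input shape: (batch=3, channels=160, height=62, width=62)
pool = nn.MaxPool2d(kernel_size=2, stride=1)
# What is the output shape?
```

Input: (3, 160, 62, 62) -> Output: (3, 160, 61, 61)

Answer: (3, 160, 61, 61)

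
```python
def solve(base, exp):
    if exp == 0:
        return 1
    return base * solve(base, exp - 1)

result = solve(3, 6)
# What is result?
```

solve(3, 6) = 3 * 3 * 3 * 3 * 3 * 3 = 729

Answer: 729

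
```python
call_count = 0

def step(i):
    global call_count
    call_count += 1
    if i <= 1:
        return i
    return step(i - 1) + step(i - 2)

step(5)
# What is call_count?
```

Calls(i) = 1 + Calls(i-1) + Calls(i-2); Calls(0)=Calls(1)=1. For i=5 this gives 15.

Answer: 15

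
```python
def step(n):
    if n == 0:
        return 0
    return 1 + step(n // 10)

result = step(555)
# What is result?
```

Count of digits of 555: 3

Answer: 3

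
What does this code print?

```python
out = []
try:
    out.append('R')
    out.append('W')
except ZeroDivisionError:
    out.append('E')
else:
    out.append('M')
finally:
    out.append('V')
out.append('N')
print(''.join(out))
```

Execution trace: 'R' (try body) → 'W' (try body, no exception) → 'M' (else) → 'V' (finally) → 'N' (after the try/except). Output: RWMVN

Answer: RWMVN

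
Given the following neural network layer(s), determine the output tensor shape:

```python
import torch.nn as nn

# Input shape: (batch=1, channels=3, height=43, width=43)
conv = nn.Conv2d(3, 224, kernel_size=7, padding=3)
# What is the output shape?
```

Input: (1, 3, 43, 43) -> Output: (1, 224, 43, 43)

Answer: (1, 224, 43, 43)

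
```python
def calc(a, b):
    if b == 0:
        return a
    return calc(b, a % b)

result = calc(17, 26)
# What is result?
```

calc(17, 26) -> calc(26, 17) -> calc(17, 9) -> calc(9, 8) -> calc(8, 1) -> calc(1, 0) -> 1

Answer: 1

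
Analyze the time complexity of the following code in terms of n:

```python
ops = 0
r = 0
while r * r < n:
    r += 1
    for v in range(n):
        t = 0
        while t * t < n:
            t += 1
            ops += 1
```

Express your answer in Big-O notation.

Each loop level contributes: √n × n × √n. Multiplying the contributions gives O(n^2).

Answer: O(n^2)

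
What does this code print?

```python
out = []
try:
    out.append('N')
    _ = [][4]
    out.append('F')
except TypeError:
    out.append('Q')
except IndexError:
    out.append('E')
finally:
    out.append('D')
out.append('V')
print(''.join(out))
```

Execution trace: 'N' (try body) → 'E' (except IndexError) → 'D' (finally) → 'V' (after the try/except). Output: NEDV

Answer: NEDV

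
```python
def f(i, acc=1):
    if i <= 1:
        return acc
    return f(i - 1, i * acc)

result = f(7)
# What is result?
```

Accumulator trace (n, acc): (7, 1) -> (6, 7) -> (5, 42) -> (4, 210) -> (3, 840) -> (2, 2520) -> (1, 5040) -> return 5040

Answer: 5040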